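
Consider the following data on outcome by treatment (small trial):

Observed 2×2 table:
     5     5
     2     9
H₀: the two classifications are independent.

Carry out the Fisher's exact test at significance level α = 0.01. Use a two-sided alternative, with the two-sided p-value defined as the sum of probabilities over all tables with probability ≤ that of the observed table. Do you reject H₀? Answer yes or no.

reject H₀: no

Margins: r₁=10, r₂=11, c₁=7, c₂=14, n=21
p_obs = C(10,5)·C(11,2)/C(21,7); sum pmf over tables with pmf ≤ p_obs
p-value (two-sided) = 0.18266
At α=0.01: p ≥ α → fail to reject H₀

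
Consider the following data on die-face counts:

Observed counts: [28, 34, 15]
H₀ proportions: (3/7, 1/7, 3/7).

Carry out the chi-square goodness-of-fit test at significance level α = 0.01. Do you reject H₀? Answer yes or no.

reject H₀: yes

n = 77; E_i = n·p_i = [33.00, 11.00, 33.00]
χ² = (28−33.00)²/33.00 + (34−11.00)²/11.00 + (15−33.00)²/33.00 = 58.6667
df = 2
p-value (upper-tail) = 0.00000
At α=0.01: p < α → reject H₀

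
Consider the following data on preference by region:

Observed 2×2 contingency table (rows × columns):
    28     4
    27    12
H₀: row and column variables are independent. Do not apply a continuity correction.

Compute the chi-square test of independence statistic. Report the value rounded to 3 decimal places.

Row totals [32, 39], col totals [55, 16], n=71
χ² = (28−24.79)²/24.79 + (4−7.21)²/7.21 + (27−30.21)²/30.21 + (12−8.79)²/8.79 = 3.3607
df = 1

test statistic = 3.361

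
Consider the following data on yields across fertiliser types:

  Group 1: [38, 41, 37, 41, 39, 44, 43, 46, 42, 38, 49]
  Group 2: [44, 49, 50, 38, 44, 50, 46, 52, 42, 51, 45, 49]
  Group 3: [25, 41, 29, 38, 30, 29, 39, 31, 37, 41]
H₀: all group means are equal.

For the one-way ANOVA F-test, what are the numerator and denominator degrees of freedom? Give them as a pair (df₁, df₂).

degrees of freedom = [2, 30]

k = 3 groups, N = 33 total
df = (k−1, N−k) = (3−1, 33−3) = (2, 30)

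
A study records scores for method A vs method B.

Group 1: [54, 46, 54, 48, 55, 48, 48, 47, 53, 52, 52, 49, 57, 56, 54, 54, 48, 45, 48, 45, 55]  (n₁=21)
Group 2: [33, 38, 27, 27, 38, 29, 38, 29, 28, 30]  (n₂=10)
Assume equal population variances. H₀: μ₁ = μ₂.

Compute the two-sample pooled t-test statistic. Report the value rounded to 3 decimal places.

x̄₁=50.857, s₁=3.851, n₁=21
x̄₂=31.700, s₂=4.668, n₂=10
s_p² = [20·3.851² + 9·4.668²]/29 = 16.9887
SE = √(s_p²·(1/21+1/10)) = 1.5836
t = (50.857−31.700)/1.5836 = 12.0971
df = 29

test statistic = 12.097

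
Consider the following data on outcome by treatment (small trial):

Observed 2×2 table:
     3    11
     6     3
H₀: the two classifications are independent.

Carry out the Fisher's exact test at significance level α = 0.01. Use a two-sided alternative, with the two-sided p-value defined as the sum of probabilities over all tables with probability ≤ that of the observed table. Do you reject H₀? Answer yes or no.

Margins: r₁=14, r₂=9, c₁=9, c₂=14, n=23
p_obs = C(14,3)·C(9,6)/C(23,9); sum pmf over tables with pmf ≤ p_obs
p-value (two-sided) = 0.07710
At α=0.01: p ≥ α → fail to reject H₀

reject H₀: no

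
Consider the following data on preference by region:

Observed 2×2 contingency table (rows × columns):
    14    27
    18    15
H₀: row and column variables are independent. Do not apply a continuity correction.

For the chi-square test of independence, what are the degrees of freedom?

df = (r−1)(c−1) = (2−1)·(2−1) = 1

degrees of freedom = 1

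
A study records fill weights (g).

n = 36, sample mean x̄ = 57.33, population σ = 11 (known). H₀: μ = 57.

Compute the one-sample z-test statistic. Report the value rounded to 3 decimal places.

test statistic = 0.180

SE = σ/√n = 11/√36 = 1.8333
z = (x̄−μ₀)/SE = (57.33−57)/1.8333 = 0.1800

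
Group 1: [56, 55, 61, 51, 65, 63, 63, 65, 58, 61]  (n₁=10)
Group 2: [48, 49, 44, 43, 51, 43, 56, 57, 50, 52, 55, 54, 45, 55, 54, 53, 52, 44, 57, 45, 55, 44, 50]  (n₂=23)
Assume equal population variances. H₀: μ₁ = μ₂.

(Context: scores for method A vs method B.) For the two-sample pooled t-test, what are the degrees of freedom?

df = n₁ + n₂ − 2 = 10 + 23 − 2 = 31

degrees of freedom = 31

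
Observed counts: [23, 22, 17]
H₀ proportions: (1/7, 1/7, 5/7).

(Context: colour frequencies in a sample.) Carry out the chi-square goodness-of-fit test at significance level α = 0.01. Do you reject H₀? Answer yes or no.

reject H₀: yes

n = 62; E_i = n·p_i = [8.86, 8.86, 44.29]
χ² = (23−8.86)²/8.86 + (22−8.86)²/8.86 + (17−44.29)²/44.29 = 58.8968
df = 2
p-value (upper-tail) = 0.00000
At α=0.01: p < α → reject H₀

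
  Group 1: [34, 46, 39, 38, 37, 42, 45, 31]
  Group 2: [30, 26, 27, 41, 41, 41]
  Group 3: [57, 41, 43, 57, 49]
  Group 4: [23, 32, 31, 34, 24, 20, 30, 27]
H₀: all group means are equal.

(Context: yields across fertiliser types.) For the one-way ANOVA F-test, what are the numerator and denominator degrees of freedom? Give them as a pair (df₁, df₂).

degrees of freedom = [3, 23]

k = 4 groups, N = 27 total
df = (k−1, N−k) = (4−1, 27−4) = (3, 23)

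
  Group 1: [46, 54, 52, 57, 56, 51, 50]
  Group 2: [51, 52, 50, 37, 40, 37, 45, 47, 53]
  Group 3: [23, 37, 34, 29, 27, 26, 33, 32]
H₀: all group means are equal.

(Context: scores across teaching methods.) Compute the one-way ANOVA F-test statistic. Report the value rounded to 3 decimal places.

test statistic = 37.096

Group means [52.29, 45.78, 30.12], grand mean 42.458
SSB = Σnᵢ(x̄ᵢ−x̄)² = 1992.099; SSW = ΣΣ(x−x̄ᵢ)² = 563.859
MSB = 1992.099/2 = 996.0496; MSW = 563.859/21 = 26.8504
F = MSB/MSW = 37.0962
df = (2, 21)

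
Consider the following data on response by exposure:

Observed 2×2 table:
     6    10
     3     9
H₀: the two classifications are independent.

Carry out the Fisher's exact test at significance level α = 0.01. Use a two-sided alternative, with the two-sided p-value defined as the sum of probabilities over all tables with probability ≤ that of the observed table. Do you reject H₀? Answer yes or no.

Margins: r₁=16, r₂=12, c₁=9, c₂=19, n=28
p_obs = C(16,6)·C(12,3)/C(28,9); sum pmf over tables with pmf ≤ p_obs
p-value (two-sided) = 0.68696
At α=0.01: p ≥ α → fail to reject H₀

reject H₀: no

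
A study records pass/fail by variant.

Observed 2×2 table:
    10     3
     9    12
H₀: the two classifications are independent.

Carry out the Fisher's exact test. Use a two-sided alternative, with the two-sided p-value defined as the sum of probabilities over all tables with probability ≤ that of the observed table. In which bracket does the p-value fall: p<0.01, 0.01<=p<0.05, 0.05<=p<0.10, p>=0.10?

p-value bracket: 0.05<=p<0.10

Margins: r₁=13, r₂=21, c₁=19, c₂=15, n=34
p_obs = C(13,10)·C(21,9)/C(34,19); sum pmf over tables with pmf ≤ p_obs
p-value (two-sided) = 0.07899
→ bracket: 0.05<=p<0.10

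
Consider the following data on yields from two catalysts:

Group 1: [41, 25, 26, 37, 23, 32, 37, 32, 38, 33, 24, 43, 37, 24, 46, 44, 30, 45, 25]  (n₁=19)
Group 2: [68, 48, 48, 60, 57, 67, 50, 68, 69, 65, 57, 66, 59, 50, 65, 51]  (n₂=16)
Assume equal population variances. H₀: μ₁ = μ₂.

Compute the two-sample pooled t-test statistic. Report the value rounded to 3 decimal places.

test statistic = -9.562

x̄₁=33.789, s₁=7.850, n₁=19
x̄₂=59.250, s₂=7.844, n₂=16
s_p² = [18·7.850² + 15·7.844²]/33 = 61.5805
SE = √(s_p²·(1/19+1/16)) = 2.6627
t = (33.789−59.250)/2.6627 = -9.5620
df = 33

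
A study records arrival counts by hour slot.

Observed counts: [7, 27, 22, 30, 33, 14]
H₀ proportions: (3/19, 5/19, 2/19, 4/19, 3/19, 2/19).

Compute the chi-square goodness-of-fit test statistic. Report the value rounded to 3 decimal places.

test statistic = 22.733

n = 133; E_i = n·p_i = [21.00, 35.00, 14.00, 28.00, 21.00, 14.00]
χ² = (7−21.00)²/21.00 + (27−35.00)²/35.00 + (22−14.00)²/14.00 + (30−28.00)²/28.00 + (33−21.00)²/21.00 + (14−14.00)²/14.00 = 22.7333
df = 5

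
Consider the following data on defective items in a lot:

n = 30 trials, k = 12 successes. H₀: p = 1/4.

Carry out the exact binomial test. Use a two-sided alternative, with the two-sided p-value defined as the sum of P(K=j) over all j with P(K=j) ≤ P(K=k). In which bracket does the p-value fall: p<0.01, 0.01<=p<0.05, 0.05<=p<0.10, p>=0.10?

p-value bracket: 0.05<=p<0.10

Exact binomial: n=30, k=12, p₀=1/4=0.2500
P(X=j) = C(n,j)·p₀^j·(1−p₀)^(n−j); p = Σ P(X=j) over j with P(X=j) ≤ P(X=12)
p-value (two-sided) = 0.08811
→ bracket: 0.05<=p<0.10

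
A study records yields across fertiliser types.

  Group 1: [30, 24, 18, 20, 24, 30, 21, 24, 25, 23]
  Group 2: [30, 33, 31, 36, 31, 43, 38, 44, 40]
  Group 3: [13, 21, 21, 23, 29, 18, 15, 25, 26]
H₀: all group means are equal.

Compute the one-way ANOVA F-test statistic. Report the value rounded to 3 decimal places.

test statistic = 25.042

Group means [23.90, 36.22, 21.22], grand mean 27.000
SSB = Σnᵢ(x̄ᵢ−x̄)² = 1161.989; SSW = ΣΣ(x−x̄ᵢ)² = 580.011
MSB = 1161.989/2 = 580.9944; MSW = 580.011/25 = 23.2004
F = MSB/MSW = 25.0424
df = (2, 25)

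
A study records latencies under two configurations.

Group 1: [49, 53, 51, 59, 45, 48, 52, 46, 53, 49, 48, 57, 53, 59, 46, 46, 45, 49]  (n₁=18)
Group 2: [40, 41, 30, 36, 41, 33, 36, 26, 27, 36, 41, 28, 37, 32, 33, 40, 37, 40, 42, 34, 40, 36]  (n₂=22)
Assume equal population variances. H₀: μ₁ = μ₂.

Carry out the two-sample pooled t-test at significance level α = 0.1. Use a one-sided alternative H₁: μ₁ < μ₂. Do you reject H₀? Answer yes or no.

x̄₁=50.444, s₁=4.527, n₁=18
x̄₂=35.727, s₂=4.852, n₂=22
s_p² = [17·4.527² + 21·4.852²]/38 = 22.1792
SE = √(s_p²·(1/18+1/22)) = 1.4968
t = (50.444−35.727)/1.4968 = 9.8326
df = 38
p-value (one-sided, H₁ less) = 1.00000
At α=0.1: p ≥ α → fail to reject H₀

reject H₀: no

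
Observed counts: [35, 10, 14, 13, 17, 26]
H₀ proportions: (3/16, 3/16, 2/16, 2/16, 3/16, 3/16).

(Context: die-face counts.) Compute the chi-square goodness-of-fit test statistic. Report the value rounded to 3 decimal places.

n = 115; E_i = n·p_i = [21.56, 21.56, 14.38, 14.38, 21.56, 21.56]
χ² = (35−21.56)²/21.56 + (10−21.56)²/21.56 + (14−14.38)²/14.38 + (13−14.38)²/14.38 + (17−21.56)²/21.56 + (26−21.56)²/21.56 = 16.5942
df = 5

test statistic = 16.594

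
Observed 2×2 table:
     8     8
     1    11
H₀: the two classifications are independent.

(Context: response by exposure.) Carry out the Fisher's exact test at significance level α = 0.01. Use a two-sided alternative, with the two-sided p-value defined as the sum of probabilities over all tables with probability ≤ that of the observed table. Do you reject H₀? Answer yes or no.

Margins: r₁=16, r₂=12, c₁=9, c₂=19, n=28
p_obs = C(16,8)·C(12,1)/C(28,9); sum pmf over tables with pmf ≤ p_obs
p-value (two-sided) = 0.03896
At α=0.01: p ≥ α → fail to reject H₀

reject H₀: no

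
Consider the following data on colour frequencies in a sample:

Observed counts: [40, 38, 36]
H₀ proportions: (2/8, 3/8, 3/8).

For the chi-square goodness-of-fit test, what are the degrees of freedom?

df = k − 1 = 3 − 1 = 2

degrees of freedom = 2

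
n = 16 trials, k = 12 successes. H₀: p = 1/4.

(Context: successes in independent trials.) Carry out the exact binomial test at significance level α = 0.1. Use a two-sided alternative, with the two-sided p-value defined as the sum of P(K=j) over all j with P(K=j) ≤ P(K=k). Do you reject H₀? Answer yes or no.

reject H₀: yes

Exact binomial: n=16, k=12, p₀=1/4=0.2500
P(X=j) = C(n,j)·p₀^j·(1−p₀)^(n−j); p = Σ P(X=j) over j with P(X=j) ≤ P(X=12)
p-value (two-sided) = 0.00004
At α=0.1: p < α → reject H₀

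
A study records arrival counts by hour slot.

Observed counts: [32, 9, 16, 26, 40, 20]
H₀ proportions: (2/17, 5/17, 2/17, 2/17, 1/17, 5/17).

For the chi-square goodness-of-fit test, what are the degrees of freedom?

degrees of freedom = 5

df = k − 1 = 6 − 1 = 5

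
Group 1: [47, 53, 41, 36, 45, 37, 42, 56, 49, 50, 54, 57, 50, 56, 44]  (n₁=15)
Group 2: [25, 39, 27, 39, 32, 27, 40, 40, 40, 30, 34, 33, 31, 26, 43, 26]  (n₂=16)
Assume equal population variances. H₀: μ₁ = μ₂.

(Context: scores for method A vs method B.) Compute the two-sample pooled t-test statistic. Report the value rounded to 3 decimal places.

x̄₁=47.800, s₁=6.837, n₁=15
x̄₂=33.250, s₂=6.148, n₂=16
s_p² = [14·6.837² + 15·6.148²]/29 = 42.1172
SE = √(s_p²·(1/15+1/16)) = 2.3324
t = (47.800−33.250)/2.3324 = 6.2382
df = 29

test statistic = 6.238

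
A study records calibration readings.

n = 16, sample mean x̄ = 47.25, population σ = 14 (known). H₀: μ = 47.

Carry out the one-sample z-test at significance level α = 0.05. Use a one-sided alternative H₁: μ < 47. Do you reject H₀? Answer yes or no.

reject H₀: no

SE = σ/√n = 14/√16 = 3.5000
z = (x̄−μ₀)/SE = (47.25−47)/3.5000 = 0.0714
p-value (one-sided, H₁ less) = 0.52847
At α=0.05: p ≥ α → fail to reject H₀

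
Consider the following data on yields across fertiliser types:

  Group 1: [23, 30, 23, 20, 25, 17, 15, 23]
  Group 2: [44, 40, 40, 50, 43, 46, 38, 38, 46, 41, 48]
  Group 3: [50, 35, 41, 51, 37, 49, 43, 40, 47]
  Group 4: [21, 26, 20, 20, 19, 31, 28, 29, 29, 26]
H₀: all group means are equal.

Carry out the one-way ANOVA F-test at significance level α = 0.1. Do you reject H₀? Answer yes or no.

reject H₀: yes

Group means [22.00, 43.09, 43.67, 24.90], grand mean 34.000
SSB = Σnᵢ(x̄ᵢ−x̄)² = 3730.191; SSW = ΣΣ(x−x̄ᵢ)² = 773.809
MSB = 3730.191/3 = 1243.3970; MSW = 773.809/34 = 22.7591
F = MSB/MSW = 54.6330
df = (3, 34)
p-value (upper-tail) = 0.00000
At α=0.1: p < α → reject H₀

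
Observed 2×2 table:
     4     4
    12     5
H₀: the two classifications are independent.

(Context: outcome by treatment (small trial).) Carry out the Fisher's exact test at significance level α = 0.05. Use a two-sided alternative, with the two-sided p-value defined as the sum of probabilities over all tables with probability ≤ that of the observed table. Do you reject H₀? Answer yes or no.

reject H₀: no

Margins: r₁=8, r₂=17, c₁=16, c₂=9, n=25
p_obs = C(8,4)·C(17,12)/C(25,16); sum pmf over tables with pmf ≤ p_obs
p-value (two-sided) = 0.39422
At α=0.05: p ≥ α → fail to reject H₀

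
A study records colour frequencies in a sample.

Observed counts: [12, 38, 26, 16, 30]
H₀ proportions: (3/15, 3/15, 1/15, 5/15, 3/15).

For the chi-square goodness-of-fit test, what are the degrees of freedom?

degrees of freedom = 4

df = k − 1 = 5 − 1 = 4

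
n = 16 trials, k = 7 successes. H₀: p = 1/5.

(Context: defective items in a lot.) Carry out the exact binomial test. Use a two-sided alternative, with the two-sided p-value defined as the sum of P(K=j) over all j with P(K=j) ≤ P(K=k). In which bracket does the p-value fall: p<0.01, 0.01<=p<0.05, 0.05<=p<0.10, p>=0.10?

p-value bracket: 0.01<=p<0.05

Exact binomial: n=16, k=7, p₀=1/5=0.2000
P(X=j) = C(n,j)·p₀^j·(1−p₀)^(n−j); p = Σ P(X=j) over j with P(X=j) ≤ P(X=7)
p-value (two-sided) = 0.02666
→ bracket: 0.01<=p<0.05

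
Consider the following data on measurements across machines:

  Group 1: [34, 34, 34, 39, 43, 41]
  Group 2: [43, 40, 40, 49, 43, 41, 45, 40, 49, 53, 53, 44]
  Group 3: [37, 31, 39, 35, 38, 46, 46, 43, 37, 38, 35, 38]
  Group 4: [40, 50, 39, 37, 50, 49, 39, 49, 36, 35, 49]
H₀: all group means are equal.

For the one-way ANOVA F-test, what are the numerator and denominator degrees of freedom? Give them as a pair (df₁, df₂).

k = 4 groups, N = 41 total
df = (k−1, N−k) = (4−1, 41−4) = (3, 37)

degrees of freedom = [3, 37]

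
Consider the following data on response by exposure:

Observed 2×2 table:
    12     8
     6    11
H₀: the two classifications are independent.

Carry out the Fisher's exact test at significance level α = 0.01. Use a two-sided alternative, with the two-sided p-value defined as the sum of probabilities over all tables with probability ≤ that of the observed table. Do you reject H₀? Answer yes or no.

Margins: r₁=20, r₂=17, c₁=18, c₂=19, n=37
p_obs = C(20,12)·C(17,6)/C(37,18); sum pmf over tables with pmf ≤ p_obs
p-value (two-sided) = 0.19136
At α=0.01: p ≥ α → fail to reject H₀

reject H₀: no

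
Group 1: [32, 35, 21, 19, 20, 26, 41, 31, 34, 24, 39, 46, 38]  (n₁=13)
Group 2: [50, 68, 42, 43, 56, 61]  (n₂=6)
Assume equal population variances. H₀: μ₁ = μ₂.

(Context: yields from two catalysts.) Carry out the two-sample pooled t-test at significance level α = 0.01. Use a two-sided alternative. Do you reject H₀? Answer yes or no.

x̄₁=31.231, s₁=8.671, n₁=13
x̄₂=53.333, s₂=10.270, n₂=6
s_p² = [12·8.671² + 5·10.270²]/17 = 84.0965
SE = √(s_p²·(1/13+1/6)) = 4.5260
t = (31.231−53.333)/4.5260 = -4.8834
df = 17
p-value (two-sided) = 0.00014
At α=0.01: p < α → reject H₀

reject H₀: yes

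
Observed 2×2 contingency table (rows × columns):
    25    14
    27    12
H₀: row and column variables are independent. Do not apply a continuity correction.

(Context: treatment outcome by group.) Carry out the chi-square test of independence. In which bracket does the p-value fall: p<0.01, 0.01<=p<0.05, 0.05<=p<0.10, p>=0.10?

p-value bracket: p>=0.10

Row totals [39, 39], col totals [52, 26], n=78
χ² = (25−26.00)²/26.00 + (14−13.00)²/13.00 + (27−26.00)²/26.00 + (12−13.00)²/13.00 = 0.2308
df = 1
p-value (upper-tail) = 0.63095
→ bracket: p>=0.10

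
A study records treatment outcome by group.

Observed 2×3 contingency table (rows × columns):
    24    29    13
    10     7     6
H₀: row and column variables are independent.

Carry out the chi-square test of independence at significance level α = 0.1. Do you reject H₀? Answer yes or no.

Row totals [66, 23], col totals [34, 36, 19], n=89
χ² = (24−25.21)²/25.21 + (29−26.70)²/26.70 + (13−14.09)²/14.09 + (10−8.79)²/8.79 + (7−9.30)²/9.30 + (6−4.91)²/4.91 = 1.3212
df = 2
p-value (upper-tail) = 0.51653
At α=0.1: p ≥ α → fail to reject H₀

reject H₀: no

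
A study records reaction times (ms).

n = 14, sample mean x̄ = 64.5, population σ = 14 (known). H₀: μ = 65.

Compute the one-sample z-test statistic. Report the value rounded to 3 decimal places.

test statistic = -0.134

SE = σ/√n = 14/√14 = 3.7417
z = (x̄−μ₀)/SE = (64.5−65)/3.7417 = -0.1336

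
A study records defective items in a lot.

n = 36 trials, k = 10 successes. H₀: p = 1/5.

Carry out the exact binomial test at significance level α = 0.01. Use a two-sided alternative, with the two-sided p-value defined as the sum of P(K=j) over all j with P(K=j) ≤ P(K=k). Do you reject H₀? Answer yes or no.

Exact binomial: n=36, k=10, p₀=1/5=0.2000
P(X=j) = C(n,j)·p₀^j·(1−p₀)^(n−j); p = Σ P(X=j) over j with P(X=j) ≤ P(X=10)
p-value (two-sided) = 0.29448
At α=0.01: p ≥ α → fail to reject H₀

reject H₀: no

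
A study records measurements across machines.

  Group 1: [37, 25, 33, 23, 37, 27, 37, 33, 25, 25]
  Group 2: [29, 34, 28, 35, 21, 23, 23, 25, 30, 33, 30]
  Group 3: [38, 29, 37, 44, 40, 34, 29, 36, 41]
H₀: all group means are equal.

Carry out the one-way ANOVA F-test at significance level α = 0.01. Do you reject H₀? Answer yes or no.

Group means [30.20, 28.27, 36.44], grand mean 31.367
SSB = Σnᵢ(x̄ᵢ−x̄)² = 350.963; SSW = ΣΣ(x−x̄ᵢ)² = 734.004
MSB = 350.963/2 = 175.4813; MSW = 734.004/27 = 27.1853
F = MSB/MSW = 6.4550
df = (2, 27)
p-value (upper-tail) = 0.00511
At α=0.01: p < α → reject H₀

reject H₀: yes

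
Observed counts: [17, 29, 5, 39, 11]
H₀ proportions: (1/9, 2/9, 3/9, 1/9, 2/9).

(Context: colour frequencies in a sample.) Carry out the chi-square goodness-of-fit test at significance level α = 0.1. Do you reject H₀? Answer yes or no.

n = 101; E_i = n·p_i = [11.22, 22.44, 33.67, 11.22, 22.44]
χ² = (17−11.22)²/11.22 + (29−22.44)²/22.44 + (5−33.67)²/33.67 + (39−11.22)²/11.22 + (11−22.44)²/22.44 = 103.8911
df = 4
p-value (upper-tail) = 0.00000
At α=0.1: p < α → reject H₀

reject H₀: yes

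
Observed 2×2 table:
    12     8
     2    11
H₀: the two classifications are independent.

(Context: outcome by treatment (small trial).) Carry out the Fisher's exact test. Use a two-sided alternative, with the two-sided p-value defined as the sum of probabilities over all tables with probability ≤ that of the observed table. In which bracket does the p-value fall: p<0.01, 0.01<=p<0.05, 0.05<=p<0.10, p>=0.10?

p-value bracket: 0.01<=p<0.05

Margins: r₁=20, r₂=13, c₁=14, c₂=19, n=33
p_obs = C(20,12)·C(13,2)/C(33,14); sum pmf over tables with pmf ≤ p_obs
p-value (two-sided) = 0.01508
→ bracket: 0.01<=p<0.05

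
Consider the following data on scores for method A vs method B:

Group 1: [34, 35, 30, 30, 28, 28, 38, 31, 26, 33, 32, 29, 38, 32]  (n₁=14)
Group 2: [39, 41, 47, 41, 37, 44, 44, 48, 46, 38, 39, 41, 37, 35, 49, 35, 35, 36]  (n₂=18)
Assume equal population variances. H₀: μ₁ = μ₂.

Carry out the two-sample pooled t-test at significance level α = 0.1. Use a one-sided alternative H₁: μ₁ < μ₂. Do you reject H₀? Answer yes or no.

x̄₁=31.714, s₁=3.625, n₁=14
x̄₂=40.667, s₂=4.678, n₂=18
s_p² = [13·3.625² + 17·4.678²]/30 = 18.0952
SE = √(s_p²·(1/14+1/18)) = 1.5159
t = (31.714−40.667)/1.5159 = -5.9058
df = 30
p-value (one-sided, H₁ less) = 0.00000
At α=0.1: p < α → reject H₀

reject H₀: yes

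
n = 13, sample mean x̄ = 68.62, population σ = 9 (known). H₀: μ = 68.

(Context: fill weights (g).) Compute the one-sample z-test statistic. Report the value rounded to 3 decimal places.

test statistic = 0.248

SE = σ/√n = 9/√13 = 2.4962
z = (x̄−μ₀)/SE = (68.62−68)/2.4962 = 0.2484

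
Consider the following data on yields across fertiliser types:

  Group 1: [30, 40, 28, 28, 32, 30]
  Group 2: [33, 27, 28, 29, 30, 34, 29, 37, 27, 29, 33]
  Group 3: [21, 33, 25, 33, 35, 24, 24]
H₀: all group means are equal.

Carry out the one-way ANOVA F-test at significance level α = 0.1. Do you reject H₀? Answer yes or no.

Group means [31.33, 30.55, 27.86], grand mean 29.958
SSB = Σnᵢ(x̄ᵢ−x̄)² = 46.041; SSW = ΣΣ(x−x̄ᵢ)² = 394.918
MSB = 46.041/2 = 23.0203; MSW = 394.918/21 = 18.8056
F = MSB/MSW = 1.2241
df = (2, 21)
p-value (upper-tail) = 0.31416
At α=0.1: p ≥ α → fail to reject H₀

reject H₀: no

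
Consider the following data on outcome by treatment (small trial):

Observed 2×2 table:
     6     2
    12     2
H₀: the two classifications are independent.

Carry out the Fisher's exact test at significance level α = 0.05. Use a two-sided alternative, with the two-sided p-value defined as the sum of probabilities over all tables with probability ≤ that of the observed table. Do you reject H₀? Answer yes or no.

Margins: r₁=8, r₂=14, c₁=18, c₂=4, n=22
p_obs = C(8,6)·C(14,12)/C(22,18); sum pmf over tables with pmf ≤ p_obs
p-value (two-sided) = 0.60191
At α=0.05: p ≥ α → fail to reject H₀

reject H₀: no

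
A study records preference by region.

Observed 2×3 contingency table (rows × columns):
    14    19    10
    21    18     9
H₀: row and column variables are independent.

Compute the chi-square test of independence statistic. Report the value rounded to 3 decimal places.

test statistic = 1.209

Row totals [43, 48], col totals [35, 37, 19], n=91
χ² = (14−16.54)²/16.54 + (19−17.48)²/17.48 + (10−8.98)²/8.98 + (21−18.46)²/18.46 + (18−19.52)²/19.52 + (9−10.02)²/10.02 = 1.2086
df = 2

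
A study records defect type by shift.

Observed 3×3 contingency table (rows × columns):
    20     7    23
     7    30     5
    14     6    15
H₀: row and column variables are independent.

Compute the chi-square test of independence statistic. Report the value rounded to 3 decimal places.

Row totals [50, 42, 35], col totals [41, 43, 43], n=127
χ² = (20−16.14)²/16.14 + (7−16.93)²/16.93 + (23−16.93)²/16.93 + (7−13.56)²/13.56 + (30−14.22)²/14.22 + (5−14.22)²/14.22 + (14−11.30)²/11.30 + (6−11.85)²/11.85 + (15−11.85)²/11.85 = 39.9546
df = 4

test statistic = 39.955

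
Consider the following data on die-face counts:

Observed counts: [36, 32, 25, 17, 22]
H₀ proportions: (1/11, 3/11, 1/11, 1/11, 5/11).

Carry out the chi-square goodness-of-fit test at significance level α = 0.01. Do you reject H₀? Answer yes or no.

reject H₀: yes

n = 132; E_i = n·p_i = [12.00, 36.00, 12.00, 12.00, 60.00]
χ² = (36−12.00)²/12.00 + (32−36.00)²/36.00 + (25−12.00)²/12.00 + (17−12.00)²/12.00 + (22−60.00)²/60.00 = 88.6778
df = 4
p-value (upper-tail) = 0.00000
At α=0.01: p < α → reject H₀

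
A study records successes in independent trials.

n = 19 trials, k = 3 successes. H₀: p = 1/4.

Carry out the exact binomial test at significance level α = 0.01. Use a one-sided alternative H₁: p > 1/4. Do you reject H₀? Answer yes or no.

reject H₀: no

Exact binomial: n=19, k=3, p₀=1/4=0.2500
P(X≥3) from Σ C(n,i)·p₀^i·(1−p₀)^(n−i)
p-value (one-sided, H₁ greater) = 0.88866
At α=0.01: p ≥ α → fail to reject H₀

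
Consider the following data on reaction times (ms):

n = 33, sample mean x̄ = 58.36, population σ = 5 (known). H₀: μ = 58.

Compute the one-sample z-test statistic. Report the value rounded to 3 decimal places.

SE = σ/√n = 5/√33 = 0.8704
z = (x̄−μ₀)/SE = (58.36−58)/0.8704 = 0.4136

test statistic = 0.414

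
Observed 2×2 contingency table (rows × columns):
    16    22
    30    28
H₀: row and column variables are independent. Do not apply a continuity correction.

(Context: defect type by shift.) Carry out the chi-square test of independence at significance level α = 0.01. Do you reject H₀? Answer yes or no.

reject H₀: no

Row totals [38, 58], col totals [46, 50], n=96
χ² = (16−18.21)²/18.21 + (22−19.79)²/19.79 + (30−27.79)²/27.79 + (28−30.21)²/30.21 = 0.8511
df = 1
p-value (upper-tail) = 0.35623
At α=0.01: p ≥ α → fail to reject H₀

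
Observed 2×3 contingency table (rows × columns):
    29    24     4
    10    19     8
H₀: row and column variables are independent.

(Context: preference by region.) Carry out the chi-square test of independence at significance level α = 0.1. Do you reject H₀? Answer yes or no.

Row totals [57, 37], col totals [39, 43, 12], n=94
χ² = (29−23.65)²/23.65 + (24−26.07)²/26.07 + (4−7.28)²/7.28 + (10−15.35)²/15.35 + (19−16.93)²/16.93 + (8−4.72)²/4.72 = 7.2437
df = 2
p-value (upper-tail) = 0.02673
At α=0.1: p < α → reject H₀

reject H₀: yes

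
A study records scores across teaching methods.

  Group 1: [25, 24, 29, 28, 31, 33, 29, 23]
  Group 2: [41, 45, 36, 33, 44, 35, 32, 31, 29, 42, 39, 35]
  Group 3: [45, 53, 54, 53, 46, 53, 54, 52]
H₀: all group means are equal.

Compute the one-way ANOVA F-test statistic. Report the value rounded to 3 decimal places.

test statistic = 58.230

Group means [27.75, 36.83, 51.25], grand mean 38.357
SSB = Σnᵢ(x̄ᵢ−x̄)² = 2257.762; SSW = ΣΣ(x−x̄ᵢ)² = 484.667
MSB = 2257.762/2 = 1128.8810; MSW = 484.667/25 = 19.3867
F = MSB/MSW = 58.2298
df = (2, 25)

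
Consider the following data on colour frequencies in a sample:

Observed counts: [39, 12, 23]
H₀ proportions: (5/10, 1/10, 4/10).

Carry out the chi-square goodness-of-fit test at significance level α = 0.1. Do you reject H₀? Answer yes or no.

n = 74; E_i = n·p_i = [37.00, 7.40, 29.60]
χ² = (39−37.00)²/37.00 + (12−7.40)²/7.40 + (23−29.60)²/29.60 = 4.4392
df = 2
p-value (upper-tail) = 0.10865
At α=0.1: p ≥ α → fail to reject H₀

reject H₀: no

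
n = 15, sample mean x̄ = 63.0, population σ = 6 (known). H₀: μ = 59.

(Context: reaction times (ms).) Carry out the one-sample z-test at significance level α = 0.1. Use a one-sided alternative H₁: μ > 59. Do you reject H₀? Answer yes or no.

SE = σ/√n = 6/√15 = 1.5492
z = (x̄−μ₀)/SE = (63.0−59)/1.5492 = 2.5820
p-value (one-sided, H₁ greater) = 0.00491
At α=0.1: p < α → reject H₀

reject H₀: yes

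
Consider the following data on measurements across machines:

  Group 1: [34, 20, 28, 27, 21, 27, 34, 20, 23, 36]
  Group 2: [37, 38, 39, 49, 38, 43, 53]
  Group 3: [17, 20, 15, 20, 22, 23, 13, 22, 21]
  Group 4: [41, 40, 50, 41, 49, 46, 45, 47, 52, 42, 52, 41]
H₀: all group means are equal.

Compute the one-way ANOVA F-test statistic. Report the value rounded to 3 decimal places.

Group means [27.00, 42.43, 19.22, 45.50], grand mean 33.842
SSB = Σnᵢ(x̄ᵢ−x̄)² = 4538.783; SSW = ΣΣ(x−x̄ᵢ)² = 884.270
MSB = 4538.783/3 = 1512.9276; MSW = 884.270/34 = 26.0079
F = MSB/MSW = 58.1718
df = (3, 34)

test statistic = 58.172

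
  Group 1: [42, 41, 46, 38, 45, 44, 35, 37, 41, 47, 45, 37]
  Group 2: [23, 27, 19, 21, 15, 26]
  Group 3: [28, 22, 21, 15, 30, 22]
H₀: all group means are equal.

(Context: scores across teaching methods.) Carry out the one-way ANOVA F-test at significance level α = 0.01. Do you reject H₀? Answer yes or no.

reject H₀: yes

Group means [41.50, 21.83, 23.00], grand mean 31.958
SSB = Σnᵢ(x̄ᵢ−x̄)² = 2189.125; SSW = ΣΣ(x−x̄ᵢ)² = 421.833
MSB = 2189.125/2 = 1094.5625; MSW = 421.833/21 = 20.0873
F = MSB/MSW = 54.4903
df = (2, 21)
p-value (upper-tail) = 0.00000
At α=0.01: p < α → reject H₀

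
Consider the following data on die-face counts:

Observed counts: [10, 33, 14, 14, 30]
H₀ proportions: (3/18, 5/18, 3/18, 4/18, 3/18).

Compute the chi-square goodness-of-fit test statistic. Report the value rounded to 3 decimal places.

n = 101; E_i = n·p_i = [16.83, 28.06, 16.83, 22.44, 16.83]
χ² = (10−16.83)²/16.83 + (33−28.06)²/28.06 + (14−16.83)²/16.83 + (14−22.44)²/22.44 + (30−16.83)²/16.83 = 17.5980
df = 4

test statistic = 17.598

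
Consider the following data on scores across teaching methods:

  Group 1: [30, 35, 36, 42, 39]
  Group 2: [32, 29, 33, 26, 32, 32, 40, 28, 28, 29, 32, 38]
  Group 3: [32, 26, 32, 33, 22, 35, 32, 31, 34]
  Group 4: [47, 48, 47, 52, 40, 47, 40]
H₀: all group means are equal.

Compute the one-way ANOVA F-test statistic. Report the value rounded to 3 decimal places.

test statistic = 21.159

Group means [36.40, 31.58, 30.78, 45.86], grand mean 35.121
SSB = Σnᵢ(x̄ᵢ−x̄)² = 1134.986; SSW = ΣΣ(x−x̄ᵢ)² = 518.529
MSB = 1134.986/3 = 378.3286; MSW = 518.529/29 = 17.8803
F = MSB/MSW = 21.1589
df = (3, 29)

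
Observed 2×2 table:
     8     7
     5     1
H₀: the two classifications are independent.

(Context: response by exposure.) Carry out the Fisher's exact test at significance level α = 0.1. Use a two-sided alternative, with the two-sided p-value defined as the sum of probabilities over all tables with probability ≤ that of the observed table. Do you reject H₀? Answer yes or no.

reject H₀: no

Margins: r₁=15, r₂=6, c₁=13, c₂=8, n=21
p_obs = C(15,8)·C(6,5)/C(21,13); sum pmf over tables with pmf ≤ p_obs
p-value (two-sided) = 0.33591
At α=0.1: p ≥ α → fail to reject H₀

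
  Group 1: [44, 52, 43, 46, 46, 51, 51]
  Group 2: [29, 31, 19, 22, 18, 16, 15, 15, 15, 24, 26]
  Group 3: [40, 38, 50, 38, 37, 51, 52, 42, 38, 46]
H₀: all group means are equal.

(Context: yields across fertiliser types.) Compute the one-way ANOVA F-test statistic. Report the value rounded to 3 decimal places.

Group means [47.57, 20.91, 43.20], grand mean 35.536
SSB = Σnᵢ(x̄ᵢ−x̄)² = 3954.741; SSW = ΣΣ(x−x̄ᵢ)² = 750.223
MSB = 3954.741/2 = 1977.3705; MSW = 750.223/25 = 30.0089
F = MSB/MSW = 65.8927
df = (2, 25)

test statistic = 65.893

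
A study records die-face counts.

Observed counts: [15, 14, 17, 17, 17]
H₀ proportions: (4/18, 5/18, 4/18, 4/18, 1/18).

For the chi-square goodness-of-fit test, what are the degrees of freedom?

df = k − 1 = 5 − 1 = 4

degrees of freedom = 4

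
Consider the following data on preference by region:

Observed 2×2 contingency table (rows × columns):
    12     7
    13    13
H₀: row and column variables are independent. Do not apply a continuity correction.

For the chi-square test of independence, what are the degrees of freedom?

df = (r−1)(c−1) = (2−1)·(2−1) = 1

degrees of freedom = 1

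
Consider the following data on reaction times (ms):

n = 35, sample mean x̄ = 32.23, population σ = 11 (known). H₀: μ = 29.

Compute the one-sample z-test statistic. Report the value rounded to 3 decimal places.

test statistic = 1.737

SE = σ/√n = 11/√35 = 1.8593
z = (x̄−μ₀)/SE = (32.23−29)/1.8593 = 1.7372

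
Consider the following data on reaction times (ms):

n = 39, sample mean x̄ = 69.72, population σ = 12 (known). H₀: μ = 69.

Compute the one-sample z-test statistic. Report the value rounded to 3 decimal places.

SE = σ/√n = 12/√39 = 1.9215
z = (x̄−μ₀)/SE = (69.72−69)/1.9215 = 0.3747

test statistic = 0.375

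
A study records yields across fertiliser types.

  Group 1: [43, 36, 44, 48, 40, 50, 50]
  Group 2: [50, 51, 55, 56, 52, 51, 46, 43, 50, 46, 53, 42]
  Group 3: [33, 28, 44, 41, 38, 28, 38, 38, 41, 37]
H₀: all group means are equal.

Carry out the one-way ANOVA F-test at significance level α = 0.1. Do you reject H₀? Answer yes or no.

reject H₀: yes

Group means [44.43, 49.58, 36.60], grand mean 43.862
SSB = Σnᵢ(x̄ᵢ−x̄)² = 922.417; SSW = ΣΣ(x−x̄ᵢ)² = 647.031
MSB = 922.417/2 = 461.2087; MSW = 647.031/26 = 24.8858
F = MSB/MSW = 18.5330
df = (2, 26)
p-value (upper-tail) = 0.00001
At α=0.1: p < α → reject H₀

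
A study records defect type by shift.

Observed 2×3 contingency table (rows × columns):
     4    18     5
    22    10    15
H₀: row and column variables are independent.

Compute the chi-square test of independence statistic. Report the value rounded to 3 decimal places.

Row totals [27, 47], col totals [26, 28, 20], n=74
χ² = (4−9.49)²/9.49 + (18−10.22)²/10.22 + (5−7.30)²/7.30 + (22−16.51)²/16.51 + (10−17.78)²/17.78 + (15−12.70)²/12.70 = 15.4720
df = 2

test statistic = 15.472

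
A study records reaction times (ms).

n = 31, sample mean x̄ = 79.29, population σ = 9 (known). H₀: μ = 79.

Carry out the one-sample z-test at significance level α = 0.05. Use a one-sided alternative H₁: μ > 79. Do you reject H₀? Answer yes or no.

reject H₀: no

SE = σ/√n = 9/√31 = 1.6164
z = (x̄−μ₀)/SE = (79.29−79)/1.6164 = 0.1794
p-value (one-sided, H₁ greater) = 0.42881
At α=0.05: p ≥ α → fail to reject H₀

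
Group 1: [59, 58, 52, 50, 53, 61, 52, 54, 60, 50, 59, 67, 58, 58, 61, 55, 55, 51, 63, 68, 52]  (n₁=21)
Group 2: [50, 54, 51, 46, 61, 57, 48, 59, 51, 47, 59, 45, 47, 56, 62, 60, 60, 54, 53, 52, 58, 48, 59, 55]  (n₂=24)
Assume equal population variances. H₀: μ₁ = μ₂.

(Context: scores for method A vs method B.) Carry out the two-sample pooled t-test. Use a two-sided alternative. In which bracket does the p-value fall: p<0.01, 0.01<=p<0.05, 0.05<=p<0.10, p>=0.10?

x̄₁=56.952, s₁=5.249, n₁=21
x̄₂=53.833, s₂=5.289, n₂=24
s_p² = [20·5.249² + 23·5.289²]/43 = 27.7741
SE = √(s_p²·(1/21+1/24)) = 1.5747
t = (56.952−53.833)/1.5747 = 1.9807
df = 43
p-value (two-sided) = 0.05405
→ bracket: 0.05<=p<0.10

p-value bracket: 0.05<=p<0.10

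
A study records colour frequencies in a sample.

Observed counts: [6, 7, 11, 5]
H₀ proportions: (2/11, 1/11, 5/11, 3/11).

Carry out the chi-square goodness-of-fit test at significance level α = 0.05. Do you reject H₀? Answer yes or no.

n = 29; E_i = n·p_i = [5.27, 2.64, 13.18, 7.91]
χ² = (6−5.27)²/5.27 + (7−2.64)²/2.64 + (11−13.18)²/13.18 + (5−7.91)²/7.91 = 8.7540
df = 3
p-value (upper-tail) = 0.03275
At α=0.05: p < α → reject H₀

reject H₀: yes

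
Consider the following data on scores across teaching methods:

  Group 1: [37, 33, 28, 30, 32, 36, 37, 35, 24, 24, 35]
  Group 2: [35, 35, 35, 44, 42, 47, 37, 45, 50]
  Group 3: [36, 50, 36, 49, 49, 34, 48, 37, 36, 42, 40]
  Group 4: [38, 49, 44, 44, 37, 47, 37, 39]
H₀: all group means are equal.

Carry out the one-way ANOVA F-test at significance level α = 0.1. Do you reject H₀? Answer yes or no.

reject H₀: yes

Group means [31.91, 41.11, 41.55, 41.88], grand mean 38.795
SSB = Σnᵢ(x̄ᵢ−x̄)² = 728.959; SSW = ΣΣ(x−x̄ᵢ)² = 1053.400
MSB = 728.959/3 = 242.9862; MSW = 1053.400/35 = 30.0972
F = MSB/MSW = 8.0734
df = (3, 35)
p-value (upper-tail) = 0.00032
At α=0.1: p < α → reject H₀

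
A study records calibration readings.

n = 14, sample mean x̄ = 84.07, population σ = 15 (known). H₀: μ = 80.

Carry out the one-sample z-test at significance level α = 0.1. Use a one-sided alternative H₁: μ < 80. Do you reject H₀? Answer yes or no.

reject H₀: no

SE = σ/√n = 15/√14 = 4.0089
z = (x̄−μ₀)/SE = (84.07−80)/4.0089 = 1.0152
p-value (one-sided, H₁ less) = 0.84500
At α=0.1: p ≥ α → fail to reject H₀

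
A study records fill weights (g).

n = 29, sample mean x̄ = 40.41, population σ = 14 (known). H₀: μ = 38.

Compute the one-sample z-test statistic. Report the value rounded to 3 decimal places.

SE = σ/√n = 14/√29 = 2.5997
z = (x̄−μ₀)/SE = (40.41−38)/2.5997 = 0.9270

test statistic = 0.927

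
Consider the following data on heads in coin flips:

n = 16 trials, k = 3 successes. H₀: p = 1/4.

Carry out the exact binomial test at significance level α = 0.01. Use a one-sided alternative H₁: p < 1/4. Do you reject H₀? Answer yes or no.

reject H₀: no

Exact binomial: n=16, k=3, p₀=1/4=0.2500
P(X≤3) from Σ C(n,i)·p₀^i·(1−p₀)^(n−i)
p-value (one-sided, H₁ less) = 0.40499
At α=0.01: p ≥ α → fail to reject H₀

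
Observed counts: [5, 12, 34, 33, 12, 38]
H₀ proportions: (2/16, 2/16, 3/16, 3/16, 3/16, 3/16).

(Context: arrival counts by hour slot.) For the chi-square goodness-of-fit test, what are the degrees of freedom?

degrees of freedom = 5

df = k − 1 = 6 − 1 = 5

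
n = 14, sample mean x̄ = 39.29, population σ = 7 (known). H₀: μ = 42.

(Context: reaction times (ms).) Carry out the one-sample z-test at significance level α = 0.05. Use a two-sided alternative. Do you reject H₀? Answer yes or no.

reject H₀: no

SE = σ/√n = 7/√14 = 1.8708
z = (x̄−μ₀)/SE = (39.29−42)/1.8708 = -1.4486
p-value (two-sided) = 0.14746
At α=0.05: p ≥ α → fail to reject H₀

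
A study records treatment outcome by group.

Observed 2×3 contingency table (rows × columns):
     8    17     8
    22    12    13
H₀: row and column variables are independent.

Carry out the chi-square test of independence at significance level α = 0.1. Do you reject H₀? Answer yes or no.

Row totals [33, 47], col totals [30, 29, 21], n=80
χ² = (8−12.38)²/12.38 + (17−11.96)²/11.96 + (8−8.66)²/8.66 + (22−17.62)²/17.62 + (12−17.04)²/17.04 + (13−12.34)²/12.34 = 6.3297
df = 2
p-value (upper-tail) = 0.04222
At α=0.1: p < α → reject H₀

reject H₀: yes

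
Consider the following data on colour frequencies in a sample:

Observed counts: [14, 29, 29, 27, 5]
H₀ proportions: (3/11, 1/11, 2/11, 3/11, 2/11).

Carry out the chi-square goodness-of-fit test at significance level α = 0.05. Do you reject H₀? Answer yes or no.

reject H₀: yes

n = 104; E_i = n·p_i = [28.36, 9.45, 18.91, 28.36, 18.91]
χ² = (14−28.36)²/28.36 + (29−9.45)²/9.45 + (29−18.91)²/18.91 + (27−28.36)²/28.36 + (5−18.91)²/18.91 = 63.3622
df = 4
p-value (upper-tail) = 0.00000
At α=0.05: p < α → reject H₀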